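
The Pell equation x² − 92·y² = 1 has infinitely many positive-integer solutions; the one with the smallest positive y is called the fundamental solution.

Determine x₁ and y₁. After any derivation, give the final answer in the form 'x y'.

[9; 1,1,2,4,2,1,1,18] for √92; ℓ=8 ⇒ convergent index 7
step 0: (9, 1)  from 9·(1,0) + (0,1)
step 1: (10, 1)  from 1·(9,1) + (1,0)
step 2: (19, 2)  from 1·(10,1) + (9,1)
step 3: (48, 5)  from 2·(19,2) + (10,1)
step 4: (211, 22)  from 4·(48,5) + (19,2)
step 5: (470, 49)  from 2·(211,22) + (48,5)
step 6: (681, 71)  from 1·(470,49) + (211,22)
step 7: (1151, 120)  from 1·(681,71) + (470,49)
→ (1151, 120).  Check: 1151²=1324801, 92·120²=1324800, difference 1.

1151 120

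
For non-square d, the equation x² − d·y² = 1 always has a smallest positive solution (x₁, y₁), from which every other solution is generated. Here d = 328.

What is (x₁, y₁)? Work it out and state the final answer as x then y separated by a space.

163 9

[18; 9,36] for √328; ℓ=2 ⇒ convergent index 1
a_0=18:  p_0=18·1+0=18,  q_0=18·0+1=1
a_1=9:  p_1=9·18+1=163,  q_1=9·1+0=9
→ (163, 9).  Check: 163²=26569, 328·9²=26568, difference 1.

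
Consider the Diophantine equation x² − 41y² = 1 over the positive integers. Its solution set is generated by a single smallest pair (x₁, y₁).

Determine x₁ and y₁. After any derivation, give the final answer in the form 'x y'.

d=41: √d = [6; 2,2,12] (ℓ=3, odd), read p_5/q_5
a_0=6:  p_0=6·1+0=6,  q_0=6·0+1=1
…
a_2=2:  p_2=2·13+6=32,  q_2=2·2+1=5
…
a_4=2:  p_4=2·397+32=826,  q_4=2·62+5=129
a_5=2:  p_5=2·826+397=2049,  q_5=2·129+62=320
fundamental: x₁=2049, y₁=320  (since 4198401 − 41·102400 = 1)

2049 320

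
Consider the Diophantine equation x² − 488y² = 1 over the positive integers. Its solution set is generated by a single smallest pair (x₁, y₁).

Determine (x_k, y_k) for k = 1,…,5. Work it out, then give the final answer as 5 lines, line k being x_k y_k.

243 11
118097 5346
57394899 2598145
27893802817 1262693124
13556330774163 613666260119

√488 → a₀=22, period (11,44); ℓ=2 even so k=1
a_0=22:  p_0=22·1+0=22,  q_0=22·0+1=1
a_1=11:  p_1=11·22+1=243,  q_1=11·1+0=11
→ (243, 11).  Check: 243²=59049, 488·11²=59048, difference 1.
(243+11√488)^2 = 118097 + 5346√488
(243+11√488)^3 = 57394899 + 2598145√488
(243+11√488)^4 = 27893802817 + 1262693124√488
(243+11√488)^5 = 13556330774163 + 613666260119√488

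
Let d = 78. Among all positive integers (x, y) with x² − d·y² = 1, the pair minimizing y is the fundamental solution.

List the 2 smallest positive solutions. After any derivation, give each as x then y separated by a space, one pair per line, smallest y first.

53 6
5617 636

√78 = [8; 1,4,1,16, …], period ℓ=4 (even) → k=3
i=0: a=8 ⇒ p=8, q=1
i=1: a=1 ⇒ p=9, q=1
i=2: a=4 ⇒ p=44, q=5
i=3: a=1 ⇒ p=53, q=6
fundamental: x₁=53, y₁=6  (since 2809 − 78·36 = 1)
n=2: (53,6)∘(53,6) = (53·53+78·6·6, 53·6+6·53) = (5617,636)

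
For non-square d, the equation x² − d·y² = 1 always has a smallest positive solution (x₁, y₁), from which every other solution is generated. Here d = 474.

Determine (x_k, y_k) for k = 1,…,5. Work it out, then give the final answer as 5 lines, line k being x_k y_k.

[21; 1,3,2,1,1,…,3,1,42] for √474; ℓ=14 ⇒ convergent index 13
k=0  a_k=21  p_k/q_k = 21/1
k=1  a_k=1  p_k/q_k = 22/1
k=2  a_k=3  p_k/q_k = 87/4
…
k=4  a_k=1  p_k/q_k = 283/13
k=5  a_k=1  p_k/q_k = 479/22
…
k=7  a_k=6  p_k/q_k = 5051/232
k=8  a_k=1  p_k/q_k = 5813/267
k=9  a_k=1  p_k/q_k = 10864/499
…
k=11  a_k=2  p_k/q_k = 44218/2031
k=12  a_k=3  p_k/q_k = 149331/6859
k=13  a_k=1  p_k/q_k = 193549/8890
fundamental: x₁=193549, y₁=8890  (since 37461215401 − 474·79032100 = 1)
(x_2, y_2) = (193549·193549 + 474·8890·8890, 193549·8890 + 8890·193549) = (74922430801, 3441301220)
(x_3, y_3) = (193549·74922430801 + 474·8890·3441301220, 193549·3441301220 + 8890·74922430801) = (29002323118011949, 1332120819650670)
(x_4, y_4) = (193549·29002323118011949 + 474·8890·1332120819650670, 193549·1332120819650670 + 8890·29002323118011949) = (11226741274261267003201, 515661305041693754440)
(x_5, y_5) = (193549·11226741274261267003201 + 474·8890·515661305041693754440, 193549·515661305041693754440 + 8890·11226741274261267003201) = (4345849093754985611287088749, 199611459857697448136564450)

193549 8890
74922430801 3441301220
29002323118011949 1332120819650670
11226741274261267003201 515661305041693754440
4345849093754985611287088749 199611459857697448136564450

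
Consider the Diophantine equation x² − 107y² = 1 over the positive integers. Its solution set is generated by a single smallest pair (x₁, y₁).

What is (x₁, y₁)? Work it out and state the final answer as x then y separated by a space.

962 93

d=107: √d = [10; 2,1,9,1,2,20] (ℓ=6, even), read p_5/q_5
k=0  a_k=10  p_k/q_k = 10/1
…
k=2  a_k=1  p_k/q_k = 31/3
k=3  a_k=9  p_k/q_k = 300/29
k=4  a_k=1  p_k/q_k = 331/32
k=5  a_k=2  p_k/q_k = 962/93
fundamental: x₁=962, y₁=93  (since 925444 − 107·8649 = 1)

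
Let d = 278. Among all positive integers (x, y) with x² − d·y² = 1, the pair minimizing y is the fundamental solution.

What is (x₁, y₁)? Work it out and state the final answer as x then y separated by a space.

√278 = [16; 1,2,16,2,1,32, …], period ℓ=6 (even) → k=5
step 0: (16, 1)  from 16·(1,0) + (0,1)
step 1: (17, 1)  from 1·(16,1) + (1,0)
step 2: (50, 3)  from 2·(17,1) + (16,1)
…
step 4: (1684, 101)  from 2·(817,49) + (50,3)
step 5: (2501, 150)  from 1·(1684,101) + (817,49)
fundamental: x₁=2501, y₁=150  (since 6255001 − 278·22500 = 1)

2501 150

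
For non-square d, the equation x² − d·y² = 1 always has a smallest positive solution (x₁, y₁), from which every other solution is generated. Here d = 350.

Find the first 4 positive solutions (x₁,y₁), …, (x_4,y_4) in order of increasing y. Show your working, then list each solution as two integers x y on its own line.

449 24
403201 21552
362074049 19353672
325142092801 17379575904

√350 → a₀=18, period (1,2,2,2,1,36); ℓ=6 even so k=5
i=0: a=18 ⇒ p=18, q=1
…
i=4: a=2 ⇒ p=318, q=17
i=5: a=1 ⇒ p=449, q=24
(x₁, y₁) = (449, 24);  449² − 350·24² = 1 ✓
(449+24√350)^2 = 403201 + 21552√350
(449+24√350)^3 = 362074049 + 19353672√350
(449+24√350)^4 = 325142092801 + 17379575904√350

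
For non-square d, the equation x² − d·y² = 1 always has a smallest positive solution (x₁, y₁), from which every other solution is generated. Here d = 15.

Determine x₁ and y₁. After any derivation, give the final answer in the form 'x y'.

4 1

√15 = [3; 1,6, …], period ℓ=2 (even) → k=1
a_0=3:  p_0=3·1+0=3,  q_0=3·0+1=1
a_1=1:  p_1=1·3+1=4,  q_1=1·1+0=1
fundamental: x₁=4, y₁=1  (since 16 − 15·1 = 1)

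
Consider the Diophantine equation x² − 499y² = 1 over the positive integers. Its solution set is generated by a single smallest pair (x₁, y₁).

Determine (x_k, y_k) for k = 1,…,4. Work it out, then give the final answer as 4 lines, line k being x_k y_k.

[22; 2,1,21,1,2,44] for √499; ℓ=6 ⇒ convergent index 5
k=0  a_k=22  p_k/q_k = 22/1
…
k=2  a_k=1  p_k/q_k = 67/3
k=3  a_k=21  p_k/q_k = 1452/65
k=4  a_k=1  p_k/q_k = 1519/68
k=5  a_k=2  p_k/q_k = 4490/201
→ (4490, 201).  Check: 4490²=20160100, 499·201²=20160099, difference 1.
k=2:  x_2 = 4490·4490+499·201·201 = 40320199,  y_2 = 4490·201+201·4490 = 1804980
k=3:  x_3 = 4490·40320199+499·201·1804980 = 362075382530,  y_3 = 4490·1804980+201·40320199 = 16208720199
k=4:  x_4 = 4490·362075382530+499·201·16208720199 = 3251436894799201,  y_4 = 4490·16208720199+201·362075382530 = 145554305582040

4490 201
40320199 1804980
362075382530 16208720199
3251436894799201 145554305582040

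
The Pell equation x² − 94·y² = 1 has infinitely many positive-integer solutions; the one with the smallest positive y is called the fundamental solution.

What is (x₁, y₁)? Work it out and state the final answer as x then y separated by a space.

√94 → a₀=9, period (1,2,3,1,1,…,2,1,18); ℓ=16 even so k=15
k=0  a_k=9  p_k/q_k = 9/1
k=1  a_k=1  p_k/q_k = 10/1
k=2  a_k=2  p_k/q_k = 29/3
…
k=4  a_k=1  p_k/q_k = 126/13
k=5  a_k=1  p_k/q_k = 223/23
k=6  a_k=5  p_k/q_k = 1241/128
k=7  a_k=1  p_k/q_k = 1464/151
k=8  a_k=8  p_k/q_k = 12953/1336
k=9  a_k=1  p_k/q_k = 14417/1487
k=10  a_k=5  p_k/q_k = 85038/8771
…
k=12  a_k=1  p_k/q_k = 184493/19029
k=13  a_k=3  p_k/q_k = 652934/67345
k=14  a_k=2  p_k/q_k = 1490361/153719
k=15  a_k=1  p_k/q_k = 2143295/221064
(x₁, y₁) = (2143295, 221064);  2143295² − 94·221064² = 1 ✓

2143295 221064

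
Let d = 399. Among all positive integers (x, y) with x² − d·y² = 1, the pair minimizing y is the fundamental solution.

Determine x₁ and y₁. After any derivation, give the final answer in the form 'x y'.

d=399: √d = [19; 1,38] (ℓ=2, even), read p_1/q_1
k=0  a_k=19  p_k/q_k = 19/1
k=1  a_k=1  p_k/q_k = 20/1
(x₁, y₁) = (20, 1);  20² − 399·1² = 1 ✓

20 1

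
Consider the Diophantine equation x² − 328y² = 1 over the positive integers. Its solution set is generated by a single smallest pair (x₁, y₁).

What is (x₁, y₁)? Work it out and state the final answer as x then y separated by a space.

163 9

√328 = [18; 9,36, …], period ℓ=2 (even) → k=1
step 0: (18, 1)  from 18·(1,0) + (0,1)
step 1: (163, 9)  from 9·(18,1) + (1,0)
(x₁, y₁) = (163, 9);  163² − 328·9² = 1 ✓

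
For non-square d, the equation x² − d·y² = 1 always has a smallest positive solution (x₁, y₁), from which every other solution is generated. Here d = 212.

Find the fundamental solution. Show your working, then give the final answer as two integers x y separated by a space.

66249 4550

d=212: √d = [14; 1,1,3,1,1,…,1,1,28] (ℓ=14, even), read p_13/q_13
i=0: a=14 ⇒ p=14, q=1
…
i=2: a=1 ⇒ p=29, q=2
…
i=4: a=1 ⇒ p=131, q=9
i=5: a=1 ⇒ p=233, q=16
i=6: a=1 ⇒ p=364, q=25
…
i=8: a=1 ⇒ p=2781, q=191
i=9: a=1 ⇒ p=5198, q=357
i=10: a=1 ⇒ p=7979, q=548
…
i=12: a=1 ⇒ p=37114, q=2549
i=13: a=1 ⇒ p=66249, q=4550
fundamental: x₁=66249, y₁=4550  (since 4388930001 − 212·20702500 = 1)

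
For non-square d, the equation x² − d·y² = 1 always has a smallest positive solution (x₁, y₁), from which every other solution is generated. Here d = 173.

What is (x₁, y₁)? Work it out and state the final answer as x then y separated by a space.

2499849 190060

[13; 6,1,1,6,26] for √173; ℓ=5 ⇒ convergent index 9
step 0: (13, 1)  from 13·(1,0) + (0,1)
step 1: (79, 6)  from 6·(13,1) + (1,0)
…
step 7: (205791, 15646)  from 1·(176552,13423) + (29239,2223)
step 8: (382343, 29069)  from 1·(205791,15646) + (176552,13423)
step 9: (2499849, 190060)  from 6·(382343,29069) + (205791,15646)
fundamental: x₁=2499849, y₁=190060  (since 6249245022801 − 173·36122803600 = 1)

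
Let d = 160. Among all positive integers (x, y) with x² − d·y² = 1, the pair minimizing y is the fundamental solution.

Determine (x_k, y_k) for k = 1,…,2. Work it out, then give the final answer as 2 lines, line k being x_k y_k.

√160 = [12; 1,1,1,5,1,1,1,24, …], period ℓ=8 (even) → k=7
i=0: a=12 ⇒ p=12, q=1
i=1: a=1 ⇒ p=13, q=1
…
i=5: a=1 ⇒ p=253, q=20
i=6: a=1 ⇒ p=468, q=37
i=7: a=1 ⇒ p=721, q=57
fundamental: x₁=721, y₁=57  (since 519841 − 160·3249 = 1)
(x_2, y_2) = (721·721 + 160·57·57, 721·57 + 57·721) = (1039681, 82194)

721 57
1039681 82194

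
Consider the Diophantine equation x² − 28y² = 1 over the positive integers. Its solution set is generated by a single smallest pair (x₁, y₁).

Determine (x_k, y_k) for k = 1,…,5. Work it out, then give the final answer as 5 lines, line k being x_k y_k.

[5; 3,2,3,10] for √28; ℓ=4 ⇒ convergent index 3
i=0: a=5 ⇒ p=5, q=1
…
i=2: a=2 ⇒ p=37, q=7
i=3: a=3 ⇒ p=127, q=24
(x₁, y₁) = (127, 24);  127² − 28·24² = 1 ✓
(x_2, y_2) = (127·127 + 28·24·24, 127·24 + 24·127) = (32257, 6096)
(x_3, y_3) = (127·32257 + 28·24·6096, 127·6096 + 24·32257) = (8193151, 1548360)
(x_4, y_4) = (127·8193151 + 28·24·1548360, 127·1548360 + 24·8193151) = (2081028097, 393277344)
(x_5, y_5) = (127·2081028097 + 28·24·393277344, 127·393277344 + 24·2081028097) = (528572943487, 99890897016)

127 24
32257 6096
8193151 1548360
2081028097 393277344
528572943487 99890897016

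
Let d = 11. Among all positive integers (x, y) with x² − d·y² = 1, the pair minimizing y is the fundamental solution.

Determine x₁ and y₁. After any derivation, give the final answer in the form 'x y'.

d=11: √d = [3; 3,6] (ℓ=2, even), read p_1/q_1
k=0  a_k=3  p_k/q_k = 3/1
k=1  a_k=3  p_k/q_k = 10/3
→ (10, 3).  Check: 10²=100, 11·3²=99, difference 1.

10 3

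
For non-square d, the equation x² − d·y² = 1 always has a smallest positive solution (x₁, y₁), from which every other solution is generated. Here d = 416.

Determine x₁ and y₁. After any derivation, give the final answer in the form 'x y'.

√416 → a₀=20, period (2,1,1,9,1,1,2,40); ℓ=8 even so k=7
k=0  a_k=20  p_k/q_k = 20/1
…
k=3  a_k=1  p_k/q_k = 102/5
k=4  a_k=9  p_k/q_k = 979/48
…
k=6  a_k=1  p_k/q_k = 2060/101
k=7  a_k=2  p_k/q_k = 5201/255
(x₁, y₁) = (5201, 255);  5201² − 416·255² = 1 ✓

5201 255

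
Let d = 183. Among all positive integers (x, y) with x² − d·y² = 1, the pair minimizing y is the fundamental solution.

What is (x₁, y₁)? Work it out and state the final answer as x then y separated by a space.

487 36

d=183: √d = [13; 1,1,8,1,1,26] (ℓ=6, even), read p_5/q_5
k=0  a_k=13  p_k/q_k = 13/1
k=1  a_k=1  p_k/q_k = 14/1
k=2  a_k=1  p_k/q_k = 27/2
…
k=4  a_k=1  p_k/q_k = 257/19
k=5  a_k=1  p_k/q_k = 487/36
(x₁, y₁) = (487, 36);  487² − 183·36² = 1 ✓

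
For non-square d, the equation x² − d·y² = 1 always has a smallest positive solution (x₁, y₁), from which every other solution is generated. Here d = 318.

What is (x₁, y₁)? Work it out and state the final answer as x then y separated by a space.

√318 = [17; 1,4,1,34, …], period ℓ=4 (even) → k=3
i=0: a=17 ⇒ p=17, q=1
i=1: a=1 ⇒ p=18, q=1
i=2: a=4 ⇒ p=89, q=5
i=3: a=1 ⇒ p=107, q=6
fundamental: x₁=107, y₁=6  (since 11449 − 318·36 = 1)

107 6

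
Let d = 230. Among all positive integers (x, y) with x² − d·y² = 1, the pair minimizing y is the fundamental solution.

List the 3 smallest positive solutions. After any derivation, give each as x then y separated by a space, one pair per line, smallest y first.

[15; 6,30] for √230; ℓ=2 ⇒ convergent index 1
i=0: a=15 ⇒ p=15, q=1
i=1: a=6 ⇒ p=91, q=6
→ (91, 6).  Check: 91²=8281, 230·6²=8280, difference 1.
k=2:  x_2 = 91·91+230·6·6 = 16561,  y_2 = 91·6+6·91 = 1092
k=3:  x_3 = 91·16561+230·6·1092 = 3014011,  y_3 = 91·1092+6·16561 = 198738

91 6
16561 1092
3014011 198738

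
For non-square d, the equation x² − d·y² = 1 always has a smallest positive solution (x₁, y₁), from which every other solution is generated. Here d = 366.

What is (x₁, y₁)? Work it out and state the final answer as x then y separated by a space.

907925 47458

d=366: √d = [19; 7,1,1,1,2,12,2,1,1,1,7,38] (ℓ=12, even), read p_11/q_11
step 0: (19, 1)  from 19·(1,0) + (0,1)
step 1: (134, 7)  from 7·(19,1) + (1,0)
step 2: (153, 8)  from 1·(134,7) + (19,1)
…
step 5: (1167, 61)  from 2·(440,23) + (287,15)
…
step 7: (30055, 1571)  from 2·(14444,755) + (1167,61)
…
step 9: (74554, 3897)  from 1·(44499,2326) + (30055,1571)
step 10: (119053, 6223)  from 1·(74554,3897) + (44499,2326)
step 11: (907925, 47458)  from 7·(119053,6223) + (74554,3897)
→ (907925, 47458).  Check: 907925²=824327805625, 366·47458²=824327805624, difference 1.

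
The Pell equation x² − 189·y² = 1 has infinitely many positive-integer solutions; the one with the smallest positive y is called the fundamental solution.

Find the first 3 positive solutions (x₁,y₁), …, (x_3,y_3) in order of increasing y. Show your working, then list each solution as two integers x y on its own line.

d=189: √d = [13; 1,2,1,26] (ℓ=4, even), read p_3/q_3
k=0  a_k=13  p_k/q_k = 13/1
k=1  a_k=1  p_k/q_k = 14/1
k=2  a_k=2  p_k/q_k = 41/3
k=3  a_k=1  p_k/q_k = 55/4
fundamental: x₁=55, y₁=4  (since 3025 − 189·16 = 1)
k=2:  x_2 = 55·55+189·4·4 = 6049,  y_2 = 55·4+4·55 = 440
k=3:  x_3 = 55·6049+189·4·440 = 665335,  y_3 = 55·440+4·6049 = 48396

55 4
6049 440
665335 48396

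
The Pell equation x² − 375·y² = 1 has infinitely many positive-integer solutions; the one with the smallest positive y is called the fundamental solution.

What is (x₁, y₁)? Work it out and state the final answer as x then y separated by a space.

15124 781

√375 = [19; 2,1,2,1,5,1,2,1,2,38, …], period ℓ=10 (even) → k=9
a_0=19:  p_0=19·1+0=19,  q_0=19·0+1=1
a_1=2:  p_1=2·19+1=39,  q_1=2·1+0=2
a_2=1:  p_2=1·39+19=58,  q_2=1·2+1=3
a_3=2:  p_3=2·58+39=155,  q_3=2·3+2=8
…
a_5=5:  p_5=5·213+155=1220,  q_5=5·11+8=63
a_6=1:  p_6=1·1220+213=1433,  q_6=1·63+11=74
…
a_8=1:  p_8=1·4086+1433=5519,  q_8=1·211+74=285
a_9=2:  p_9=2·5519+4086=15124,  q_9=2·285+211=781
→ (15124, 781).  Check: 15124²=228735376, 375·781²=228735375, difference 1.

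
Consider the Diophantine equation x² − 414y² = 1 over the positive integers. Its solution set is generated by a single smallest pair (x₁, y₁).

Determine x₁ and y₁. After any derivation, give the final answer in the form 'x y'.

d=414: √d = [20; 2,1,7,2,7,1,2,40] (ℓ=8, even), read p_7/q_7
i=0: a=20 ⇒ p=20, q=1
…
i=4: a=2 ⇒ p=997, q=49
…
i=6: a=1 ⇒ p=8444, q=415
i=7: a=2 ⇒ p=24335, q=1196
(x₁, y₁) = (24335, 1196);  24335² − 414·1196² = 1 ✓

24335 1196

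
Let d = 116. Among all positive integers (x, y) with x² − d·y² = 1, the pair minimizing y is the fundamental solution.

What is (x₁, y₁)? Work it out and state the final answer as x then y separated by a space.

[10; 1,3,2,1,4,1,2,3,1,20] for √116; ℓ=10 ⇒ convergent index 9
step 0: (10, 1)  from 10·(1,0) + (0,1)
step 1: (11, 1)  from 1·(10,1) + (1,0)
…
step 3: (97, 9)  from 2·(43,4) + (11,1)
…
step 5: (657, 61)  from 4·(140,13) + (97,9)
step 6: (797, 74)  from 1·(657,61) + (140,13)
step 7: (2251, 209)  from 2·(797,74) + (657,61)
step 8: (7550, 701)  from 3·(2251,209) + (797,74)
step 9: (9801, 910)  from 1·(7550,701) + (2251,209)
fundamental: x₁=9801, y₁=910  (since 96059601 − 116·828100 = 1)

9801 910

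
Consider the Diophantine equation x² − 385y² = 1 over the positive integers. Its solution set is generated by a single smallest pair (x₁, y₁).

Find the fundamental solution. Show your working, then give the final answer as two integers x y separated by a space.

d=385: √d = [19; 1,1,1,1,1,…,1,1,38] (ℓ=16, even), read p_15/q_15
k=0  a_k=19  p_k/q_k = 19/1
k=1  a_k=1  p_k/q_k = 20/1
k=2  a_k=1  p_k/q_k = 39/2
k=3  a_k=1  p_k/q_k = 59/3
k=4  a_k=1  p_k/q_k = 98/5
k=5  a_k=1  p_k/q_k = 157/8
k=6  a_k=3  p_k/q_k = 569/29
k=7  a_k=1  p_k/q_k = 726/37
k=8  a_k=2  p_k/q_k = 2021/103
…
k=10  a_k=3  p_k/q_k = 10262/523
k=11  a_k=1  p_k/q_k = 13009/663
k=12  a_k=1  p_k/q_k = 23271/1186
k=13  a_k=1  p_k/q_k = 36280/1849
k=14  a_k=1  p_k/q_k = 59551/3035
k=15  a_k=1  p_k/q_k = 95831/4884
(x₁, y₁) = (95831, 4884);  95831² − 385·4884² = 1 ✓

95831 4884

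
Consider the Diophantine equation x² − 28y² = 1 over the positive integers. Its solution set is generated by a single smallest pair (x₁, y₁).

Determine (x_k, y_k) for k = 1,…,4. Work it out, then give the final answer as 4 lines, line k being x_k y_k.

127 24
32257 6096
8193151 1548360
2081028097 393277344

d=28: √d = [5; 3,2,3,10] (ℓ=4, even), read p_3/q_3
k=0  a_k=5  p_k/q_k = 5/1
k=1  a_k=3  p_k/q_k = 16/3
k=2  a_k=2  p_k/q_k = 37/7
k=3  a_k=3  p_k/q_k = 127/24
→ (127, 24).  Check: 127²=16129, 28·24²=16128, difference 1.
(127+24√28)^2 = 32257 + 6096√28
(127+24√28)^3 = 8193151 + 1548360√28
(127+24√28)^4 = 2081028097 + 393277344√28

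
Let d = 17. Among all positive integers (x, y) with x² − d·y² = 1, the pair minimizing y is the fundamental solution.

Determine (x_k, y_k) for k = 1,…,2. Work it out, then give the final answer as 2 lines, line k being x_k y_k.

33 8
2177 528

d=17: √d = [4; 8] (ℓ=1, odd), read p_1/q_1
i=0: a=4 ⇒ p=4, q=1
i=1: a=8 ⇒ p=33, q=8
→ (33, 8).  Check: 33²=1089, 17·8²=1088, difference 1.
(x_2, y_2) = (33·33 + 17·8·8, 33·8 + 8·33) = (2177, 528)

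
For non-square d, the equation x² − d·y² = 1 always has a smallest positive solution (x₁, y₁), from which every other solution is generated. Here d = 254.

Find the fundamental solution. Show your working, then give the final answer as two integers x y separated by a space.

255 16

√254 = [15; 1,14,1,30, …], period ℓ=4 (even) → k=3
i=0: a=15 ⇒ p=15, q=1
i=1: a=1 ⇒ p=16, q=1
i=2: a=14 ⇒ p=239, q=15
i=3: a=1 ⇒ p=255, q=16
fundamental: x₁=255, y₁=16  (since 65025 − 254·256 = 1)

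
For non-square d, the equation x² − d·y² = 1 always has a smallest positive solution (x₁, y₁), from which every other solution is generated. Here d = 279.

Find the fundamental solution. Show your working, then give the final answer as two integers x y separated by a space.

d=279: √d = [16; 1,2,2,1,2,2,1,32] (ℓ=8, even), read p_7/q_7
k=0  a_k=16  p_k/q_k = 16/1
k=1  a_k=1  p_k/q_k = 17/1
k=2  a_k=2  p_k/q_k = 50/3
…
k=4  a_k=1  p_k/q_k = 167/10
…
k=6  a_k=2  p_k/q_k = 1069/64
k=7  a_k=1  p_k/q_k = 1520/91
→ (1520, 91).  Check: 1520²=2310400, 279·91²=2310399, difference 1.

1520 91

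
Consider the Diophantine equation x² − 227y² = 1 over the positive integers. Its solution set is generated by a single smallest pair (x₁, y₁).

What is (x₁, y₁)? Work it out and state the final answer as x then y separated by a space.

d=227: √d = [15; 15,30] (ℓ=2, even), read p_1/q_1
a_0=15:  p_0=15·1+0=15,  q_0=15·0+1=1
a_1=15:  p_1=15·15+1=226,  q_1=15·1+0=15
(x₁, y₁) = (226, 15);  226² − 227·15² = 1 ✓

226 15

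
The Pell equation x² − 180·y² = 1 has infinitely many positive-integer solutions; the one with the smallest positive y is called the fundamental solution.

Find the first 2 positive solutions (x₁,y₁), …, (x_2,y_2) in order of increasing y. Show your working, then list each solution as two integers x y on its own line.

161 12
51841 3864

d=180: √d = [13; 2,2,2,26] (ℓ=4, even), read p_3/q_3
k=0  a_k=13  p_k/q_k = 13/1
k=1  a_k=2  p_k/q_k = 27/2
k=2  a_k=2  p_k/q_k = 67/5
k=3  a_k=2  p_k/q_k = 161/12
→ (161, 12).  Check: 161²=25921, 180·12²=25920, difference 1.
(161+12√180)^2 = 51841 + 3864√180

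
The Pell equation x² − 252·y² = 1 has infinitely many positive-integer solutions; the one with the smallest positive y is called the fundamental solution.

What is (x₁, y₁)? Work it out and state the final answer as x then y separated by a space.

√252 → a₀=15, period (1,6,1,30); ℓ=4 even so k=3
step 0: (15, 1)  from 15·(1,0) + (0,1)
step 1: (16, 1)  from 1·(15,1) + (1,0)
step 2: (111, 7)  from 6·(16,1) + (15,1)
step 3: (127, 8)  from 1·(111,7) + (16,1)
fundamental: x₁=127, y₁=8  (since 16129 − 252·64 = 1)

127 8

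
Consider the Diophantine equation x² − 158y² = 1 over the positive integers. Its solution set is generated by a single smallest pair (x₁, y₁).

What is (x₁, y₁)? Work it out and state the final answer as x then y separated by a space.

7743 616

d=158: √d = [12; 1,1,3,12,3,1,1,24] (ℓ=8, even), read p_7/q_7
step 0: (12, 1)  from 12·(1,0) + (0,1)
…
step 4: (1081, 86)  from 12·(88,7) + (25,2)
…
step 6: (4412, 351)  from 1·(3331,265) + (1081,86)
step 7: (7743, 616)  from 1·(4412,351) + (3331,265)
→ (7743, 616).  Check: 7743²=59954049, 158·616²=59954048, difference 1.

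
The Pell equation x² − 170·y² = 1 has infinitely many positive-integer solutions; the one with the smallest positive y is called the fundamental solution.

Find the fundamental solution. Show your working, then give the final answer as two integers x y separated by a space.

339 26

√170 → a₀=13, period (26); ℓ=1 odd so k=1
step 0: (13, 1)  from 13·(1,0) + (0,1)
step 1: (339, 26)  from 26·(13,1) + (1,0)
fundamental: x₁=339, y₁=26  (since 114921 − 170·676 = 1)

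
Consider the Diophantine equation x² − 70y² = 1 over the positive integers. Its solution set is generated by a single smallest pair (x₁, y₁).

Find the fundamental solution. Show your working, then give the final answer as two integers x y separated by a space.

251 30

d=70: √d = [8; 2,1,2,1,2,16] (ℓ=6, even), read p_5/q_5
k=0  a_k=8  p_k/q_k = 8/1
k=1  a_k=2  p_k/q_k = 17/2
…
k=3  a_k=2  p_k/q_k = 67/8
k=4  a_k=1  p_k/q_k = 92/11
k=5  a_k=2  p_k/q_k = 251/30
(x₁, y₁) = (251, 30);  251² − 70·30² = 1 ✓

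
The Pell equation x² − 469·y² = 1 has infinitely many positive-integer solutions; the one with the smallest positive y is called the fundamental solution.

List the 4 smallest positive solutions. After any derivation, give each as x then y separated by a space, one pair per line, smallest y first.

137215 6336
37655912449 1738788480
10333912053241855 477175722560064
2835935484733506355201 130951333540419575040

√469 = [21; 1,1,1,10,6,10,1,1,1,42, …], period ℓ=10 (even) → k=9
a_0=21:  p_0=21·1+0=21,  q_0=21·0+1=1
a_1=1:  p_1=1·21+1=22,  q_1=1·1+0=1
a_2=1:  p_2=1·22+21=43,  q_2=1·1+1=2
…
a_4=10:  p_4=10·65+43=693,  q_4=10·3+2=32
a_5=6:  p_5=6·693+65=4223,  q_5=6·32+3=195
…
a_8=1:  p_8=1·47146+42923=90069,  q_8=1·2177+1982=4159
a_9=1:  p_9=1·90069+47146=137215,  q_9=1·4159+2177=6336
→ (137215, 6336).  Check: 137215²=18827956225, 469·6336²=18827956224, difference 1.
n=2: (137215,6336)∘(137215,6336) = (137215·137215+469·6336·6336, 137215·6336+6336·137215) = (37655912449,1738788480)
n=3: (37655912449,1738788480)∘(137215,6336) = (137215·37655912449+469·6336·1738788480, 137215·1738788480+6336·37655912449) = (10333912053241855,477175722560064)
n=4: (10333912053241855,477175722560064)∘(137215,6336) = (137215·10333912053241855+469·6336·477175722560064, 137215·477175722560064+6336·10333912053241855) = (2835935484733506355201,130951333540419575040)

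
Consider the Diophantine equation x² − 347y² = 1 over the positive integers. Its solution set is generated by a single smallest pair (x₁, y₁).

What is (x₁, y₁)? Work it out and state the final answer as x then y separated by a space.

√347 = [18; 1,1,1,2,4,…,1,1,36, …], period ℓ=14 (even) → k=13
k=0  a_k=18  p_k/q_k = 18/1
…
k=2  a_k=1  p_k/q_k = 37/2
k=3  a_k=1  p_k/q_k = 56/3
k=4  a_k=2  p_k/q_k = 149/8
…
k=6  a_k=1  p_k/q_k = 801/43
k=7  a_k=17  p_k/q_k = 14269/766
…
k=9  a_k=4  p_k/q_k = 74549/4002
k=10  a_k=2  p_k/q_k = 164168/8813
…
k=12  a_k=1  p_k/q_k = 402885/21628
k=13  a_k=1  p_k/q_k = 641602/34443
(x₁, y₁) = (641602, 34443);  641602² − 347·34443² = 1 ✓

641602 34443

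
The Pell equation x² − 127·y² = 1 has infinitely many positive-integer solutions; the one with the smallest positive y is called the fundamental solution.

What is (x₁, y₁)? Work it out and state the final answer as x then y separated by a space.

4730624 419775

√127 = [11; 3,1,2,2,7,11,7,2,2,1,3,22, …], period ℓ=12 (even) → k=11
k=0  a_k=11  p_k/q_k = 11/1
…
k=3  a_k=2  p_k/q_k = 124/11
k=4  a_k=2  p_k/q_k = 293/26
k=5  a_k=7  p_k/q_k = 2175/193
k=6  a_k=11  p_k/q_k = 24218/2149
k=7  a_k=7  p_k/q_k = 171701/15236
…
k=10  a_k=1  p_k/q_k = 1274561/113099
k=11  a_k=3  p_k/q_k = 4730624/419775
(x₁, y₁) = (4730624, 419775);  4730624² − 127·419775² = 1 ✓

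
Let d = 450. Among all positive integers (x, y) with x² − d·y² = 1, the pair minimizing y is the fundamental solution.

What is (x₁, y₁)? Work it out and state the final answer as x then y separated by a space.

19601 924

[21; 4,1,2,4,2,1,4,42] for √450; ℓ=8 ⇒ convergent index 7
a_0=21:  p_0=21·1+0=21,  q_0=21·0+1=1
a_1=4:  p_1=4·21+1=85,  q_1=4·1+0=4
a_2=1:  p_2=1·85+21=106,  q_2=1·4+1=5
a_3=2:  p_3=2·106+85=297,  q_3=2·5+4=14
a_4=4:  p_4=4·297+106=1294,  q_4=4·14+5=61
a_5=2:  p_5=2·1294+297=2885,  q_5=2·61+14=136
a_6=1:  p_6=1·2885+1294=4179,  q_6=1·136+61=197
a_7=4:  p_7=4·4179+2885=19601,  q_7=4·197+136=924
fundamental: x₁=19601, y₁=924  (since 384199201 − 450·853776 = 1)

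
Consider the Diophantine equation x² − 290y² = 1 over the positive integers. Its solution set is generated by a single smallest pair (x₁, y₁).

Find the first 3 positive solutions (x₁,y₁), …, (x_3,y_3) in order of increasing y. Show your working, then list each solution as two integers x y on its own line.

579 34
670481 39372
776416419 45592742

[17; 34] for √290; ℓ=1 ⇒ convergent index 1
k=0  a_k=17  p_k/q_k = 17/1
k=1  a_k=34  p_k/q_k = 579/34
(x₁, y₁) = (579, 34);  579² − 290·34² = 1 ✓
(x_2, y_2) = (579·579 + 290·34·34, 579·34 + 34·579) = (670481, 39372)
(x_3, y_3) = (579·670481 + 290·34·39372, 579·39372 + 34·670481) = (776416419, 45592742)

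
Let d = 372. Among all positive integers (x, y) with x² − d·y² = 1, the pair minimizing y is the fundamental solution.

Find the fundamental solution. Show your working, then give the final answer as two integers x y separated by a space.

√372 → a₀=19, period (3,2,12,2,3,38); ℓ=6 even so k=5
i=0: a=19 ⇒ p=19, q=1
i=1: a=3 ⇒ p=58, q=3
…
i=4: a=2 ⇒ p=3491, q=181
i=5: a=3 ⇒ p=12151, q=630
fundamental: x₁=12151, y₁=630  (since 147646801 − 372·396900 = 1)

12151 630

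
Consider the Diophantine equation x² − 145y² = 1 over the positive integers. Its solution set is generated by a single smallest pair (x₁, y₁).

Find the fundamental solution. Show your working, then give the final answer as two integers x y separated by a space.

d=145: √d = [12; 24] (ℓ=1, odd), read p_1/q_1
k=0  a_k=12  p_k/q_k = 12/1
k=1  a_k=24  p_k/q_k = 289/24
fundamental: x₁=289, y₁=24  (since 83521 − 145·576 = 1)

289 24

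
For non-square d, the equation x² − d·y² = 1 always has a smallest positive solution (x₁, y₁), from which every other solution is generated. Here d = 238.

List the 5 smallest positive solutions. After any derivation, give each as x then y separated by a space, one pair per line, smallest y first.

√238 → a₀=15, period (2,2,1,14,1,2,2,30); ℓ=8 even so k=7
i=0: a=15 ⇒ p=15, q=1
…
i=6: a=2 ⇒ p=4983, q=323
i=7: a=2 ⇒ p=11663, q=756
→ (11663, 756).  Check: 11663²=136025569, 238·756²=136025568, difference 1.
(x_2, y_2) = (11663·11663 + 238·756·756, 11663·756 + 756·11663) = (272051137, 17634456)
(x_3, y_3) = (11663·272051137 + 238·756·17634456, 11663·17634456 + 756·272051137) = (6345864809999, 411341319900)
(x_4, y_4) = (11663·6345864809999 + 238·756·411341319900, 11663·411341319900 + 756·6345864809999) = (148023642285985537, 9594947610352944)
(x_5, y_5) = (11663·148023642285985537 + 238·756·9594947610352944, 11663·9594947610352944 + 756·148023642285985537) = (3452799473617033826063, 223811747547751451844)

11663 756
272051137 17634456
6345864809999 411341319900
148023642285985537 9594947610352944
3452799473617033826063 223811747547751451844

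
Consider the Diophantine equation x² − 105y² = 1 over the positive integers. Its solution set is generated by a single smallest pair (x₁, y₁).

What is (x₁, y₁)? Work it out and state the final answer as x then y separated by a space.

41 4

d=105: √d = [10; 4,20] (ℓ=2, even), read p_1/q_1
k=0  a_k=10  p_k/q_k = 10/1
k=1  a_k=4  p_k/q_k = 41/4
→ (41, 4).  Check: 41²=1681, 105·4²=1680, difference 1.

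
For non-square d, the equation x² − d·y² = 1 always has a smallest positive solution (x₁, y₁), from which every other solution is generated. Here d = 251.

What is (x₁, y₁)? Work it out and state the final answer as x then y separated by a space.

d=251: √d = [15; 1,5,2,1,2,…,5,1,30] (ℓ=14, even), read p_13/q_13
k=0  a_k=15  p_k/q_k = 15/1
…
k=2  a_k=5  p_k/q_k = 95/6
…
k=4  a_k=1  p_k/q_k = 301/19
k=5  a_k=2  p_k/q_k = 808/51
k=6  a_k=2  p_k/q_k = 1917/121
k=7  a_k=15  p_k/q_k = 29563/1866
…
k=10  a_k=1  p_k/q_k = 212692/13425
…
k=12  a_k=5  p_k/q_k = 3097857/195535
k=13  a_k=1  p_k/q_k = 3674890/231957
→ (3674890, 231957).  Check: 3674890²=13504816512100, 251·231957²=13504816512099, difference 1.

3674890 231957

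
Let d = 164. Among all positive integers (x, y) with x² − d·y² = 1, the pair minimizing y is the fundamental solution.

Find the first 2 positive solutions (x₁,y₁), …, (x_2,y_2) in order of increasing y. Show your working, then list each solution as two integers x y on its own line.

2049 160
8396801 655680

√164 → a₀=12, period (1,4,6,4,1,24); ℓ=6 even so k=5
k=0  a_k=12  p_k/q_k = 12/1
…
k=4  a_k=4  p_k/q_k = 1652/129
k=5  a_k=1  p_k/q_k = 2049/160
(x₁, y₁) = (2049, 160);  2049² − 164·160² = 1 ✓
(x_2, y_2) = (2049·2049 + 164·160·160, 2049·160 + 160·2049) = (8396801, 655680)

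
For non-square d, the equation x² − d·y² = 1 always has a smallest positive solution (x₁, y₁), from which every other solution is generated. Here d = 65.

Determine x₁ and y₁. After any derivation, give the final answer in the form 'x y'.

√65 → a₀=8, period (16); ℓ=1 odd so k=1
step 0: (8, 1)  from 8·(1,0) + (0,1)
step 1: (129, 16)  from 16·(8,1) + (1,0)
→ (129, 16).  Check: 129²=16641, 65·16²=16640, difference 1.

129 16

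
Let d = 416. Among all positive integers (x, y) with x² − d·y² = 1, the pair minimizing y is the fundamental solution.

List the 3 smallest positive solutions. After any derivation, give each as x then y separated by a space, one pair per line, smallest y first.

√416 = [20; 2,1,1,9,1,1,2,40, …], period ℓ=8 (even) → k=7
i=0: a=20 ⇒ p=20, q=1
…
i=2: a=1 ⇒ p=61, q=3
…
i=6: a=1 ⇒ p=2060, q=101
i=7: a=2 ⇒ p=5201, q=255
fundamental: x₁=5201, y₁=255  (since 27050401 − 416·65025 = 1)
(5201+255√416)^2 = 54100801 + 2652510√416
(5201+255√416)^3 = 562756526801 + 27591408765√416

5201 255
54100801 2652510
562756526801 27591408765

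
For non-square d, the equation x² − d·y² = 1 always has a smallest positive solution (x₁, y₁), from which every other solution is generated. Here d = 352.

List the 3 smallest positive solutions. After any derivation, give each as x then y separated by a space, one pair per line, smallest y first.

√352 → a₀=18, period (1,3,5,9,5,3,1,36); ℓ=8 even so k=7
i=0: a=18 ⇒ p=18, q=1
…
i=3: a=5 ⇒ p=394, q=21
i=4: a=9 ⇒ p=3621, q=193
…
i=6: a=3 ⇒ p=59118, q=3151
i=7: a=1 ⇒ p=77617, q=4137
→ (77617, 4137).  Check: 77617²=6024398689, 352·4137²=6024398688, difference 1.
n=2: (77617,4137)∘(77617,4137) = (77617·77617+352·4137·4137, 77617·4137+4137·77617) = (12048797377,642203058)
n=3: (12048797377,642203058)∘(77617,4137) = (77617·12048797377+352·4137·642203058, 77617·642203058+4137·12048797377) = (1870383011943601,99691749501435)

77617 4137
12048797377 642203058
1870383011943601 99691749501435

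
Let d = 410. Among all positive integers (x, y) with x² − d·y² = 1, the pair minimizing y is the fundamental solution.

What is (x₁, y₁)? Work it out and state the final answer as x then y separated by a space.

81 4

[20; 4,40] for √410; ℓ=2 ⇒ convergent index 1
i=0: a=20 ⇒ p=20, q=1
i=1: a=4 ⇒ p=81, q=4
fundamental: x₁=81, y₁=4  (since 6561 − 410·16 = 1)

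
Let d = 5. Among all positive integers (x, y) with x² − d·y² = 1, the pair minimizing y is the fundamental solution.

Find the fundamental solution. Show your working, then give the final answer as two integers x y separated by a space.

9 4

[2; 4] for √5; ℓ=1 ⇒ convergent index 1
k=0  a_k=2  p_k/q_k = 2/1
k=1  a_k=4  p_k/q_k = 9/4
(x₁, y₁) = (9, 4);  9² − 5·4² = 1 ✓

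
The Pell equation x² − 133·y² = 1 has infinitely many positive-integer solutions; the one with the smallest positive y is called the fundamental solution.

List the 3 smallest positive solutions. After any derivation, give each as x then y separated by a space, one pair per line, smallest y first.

2588599 224460
13401689565601 1162073863080
69383200415647777399 6016286479789825380

d=133: √d = [11; 1,1,7,5,1,…,1,1,22] (ℓ=16, even), read p_15/q_15
i=0: a=11 ⇒ p=11, q=1
i=1: a=1 ⇒ p=12, q=1
…
i=5: a=1 ⇒ p=1061, q=92
…
i=11: a=1 ⇒ p=29927, q=2595
…
i=14: a=1 ⇒ p=1378591, q=119539
i=15: a=1 ⇒ p=2588599, q=224460
fundamental: x₁=2588599, y₁=224460  (since 6700844782801 − 133·50382291600 = 1)
(x_2, y_2) = (2588599·2588599 + 133·224460·224460, 2588599·224460 + 224460·2588599) = (13401689565601, 1162073863080)
(x_3, y_3) = (2588599·13401689565601 + 133·224460·1162073863080, 2588599·1162073863080 + 224460·13401689565601) = (69383200415647777399, 6016286479789825380)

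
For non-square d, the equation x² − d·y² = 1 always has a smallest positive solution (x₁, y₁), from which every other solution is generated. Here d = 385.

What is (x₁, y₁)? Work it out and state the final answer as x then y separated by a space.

95831 4884

√385 = [19; 1,1,1,1,1,…,1,1,38, …], period ℓ=16 (even) → k=15
i=0: a=19 ⇒ p=19, q=1
…
i=2: a=1 ⇒ p=39, q=2
…
i=4: a=1 ⇒ p=98, q=5
…
i=9: a=1 ⇒ p=2747, q=140
i=10: a=3 ⇒ p=10262, q=523
i=11: a=1 ⇒ p=13009, q=663
…
i=14: a=1 ⇒ p=59551, q=3035
i=15: a=1 ⇒ p=95831, q=4884
(x₁, y₁) = (95831, 4884);  95831² − 385·4884² = 1 ✓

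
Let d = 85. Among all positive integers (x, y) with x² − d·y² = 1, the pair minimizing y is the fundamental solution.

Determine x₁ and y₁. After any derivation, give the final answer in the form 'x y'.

285769 30996

√85 → a₀=9, period (4,1,1,4,18); ℓ=5 odd so k=9
step 0: (9, 1)  from 9·(1,0) + (0,1)
step 1: (37, 4)  from 4·(9,1) + (1,0)
step 2: (46, 5)  from 1·(37,4) + (9,1)
step 3: (83, 9)  from 1·(46,5) + (37,4)
step 4: (378, 41)  from 4·(83,9) + (46,5)
step 5: (6887, 747)  from 18·(378,41) + (83,9)
step 6: (27926, 3029)  from 4·(6887,747) + (378,41)
…
step 8: (62739, 6805)  from 1·(34813,3776) + (27926,3029)
step 9: (285769, 30996)  from 4·(62739,6805) + (34813,3776)
fundamental: x₁=285769, y₁=30996  (since 81663921361 − 85·960752016 = 1)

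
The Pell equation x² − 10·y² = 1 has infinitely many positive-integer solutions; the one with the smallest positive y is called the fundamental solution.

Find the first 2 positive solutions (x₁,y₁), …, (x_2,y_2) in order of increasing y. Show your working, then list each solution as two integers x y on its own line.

19 6
721 228

[3; 6] for √10; ℓ=1 ⇒ convergent index 1
i=0: a=3 ⇒ p=3, q=1
i=1: a=6 ⇒ p=19, q=6
→ (19, 6).  Check: 19²=361, 10·6²=360, difference 1.
(x_2, y_2) = (19·19 + 10·6·6, 19·6 + 6·19) = (721, 228)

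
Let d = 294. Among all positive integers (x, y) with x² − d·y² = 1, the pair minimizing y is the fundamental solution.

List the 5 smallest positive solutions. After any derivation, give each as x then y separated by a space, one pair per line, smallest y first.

[17; 6,1,4,1,6,34] for √294; ℓ=6 ⇒ convergent index 5
step 0: (17, 1)  from 17·(1,0) + (0,1)
step 1: (103, 6)  from 6·(17,1) + (1,0)
step 2: (120, 7)  from 1·(103,6) + (17,1)
step 3: (583, 34)  from 4·(120,7) + (103,6)
step 4: (703, 41)  from 1·(583,34) + (120,7)
step 5: (4801, 280)  from 6·(703,41) + (583,34)
fundamental: x₁=4801, y₁=280  (since 23049601 − 294·78400 = 1)
(4801+280√294)^2 = 46099201 + 2688560√294
(4801+280√294)^3 = 442644523201 + 25815552840√294
(4801+280√294)^4 = 4250272665676801 + 247880935681120√294
(4801+280√294)^5 = 40811117693184120001 + 2380152718594561400√294

4801 280
46099201 2688560
442644523201 25815552840
4250272665676801 247880935681120
40811117693184120001 2380152718594561400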